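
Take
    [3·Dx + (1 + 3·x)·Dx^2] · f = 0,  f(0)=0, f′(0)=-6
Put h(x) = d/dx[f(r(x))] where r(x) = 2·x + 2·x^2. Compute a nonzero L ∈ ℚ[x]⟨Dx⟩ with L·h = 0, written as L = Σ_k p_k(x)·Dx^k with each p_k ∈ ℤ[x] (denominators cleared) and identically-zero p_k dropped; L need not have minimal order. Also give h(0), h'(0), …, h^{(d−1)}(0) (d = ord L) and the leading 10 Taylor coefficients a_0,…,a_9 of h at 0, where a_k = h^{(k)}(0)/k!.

L = (4 + 12·x + 12·x^2) + (1 + 8·x + 18·x^2 + 12·x^3)·Dx  (order 1).
h: a_k = -12, 48, -216, 1008, -4752, 22464, -106272, 502848, -2379456, 11259648, …
ICs: h(0) = -12.

f: a_k = 0, -6, 9, -18, 81/2, -486/5, 243, -4374/7, 6561/4, -4374, …
Substitute x→r, Dx→(1/r')Dx; clear ⇒ L₀.
h₀' ⇒ L via d/dx closure of L₀.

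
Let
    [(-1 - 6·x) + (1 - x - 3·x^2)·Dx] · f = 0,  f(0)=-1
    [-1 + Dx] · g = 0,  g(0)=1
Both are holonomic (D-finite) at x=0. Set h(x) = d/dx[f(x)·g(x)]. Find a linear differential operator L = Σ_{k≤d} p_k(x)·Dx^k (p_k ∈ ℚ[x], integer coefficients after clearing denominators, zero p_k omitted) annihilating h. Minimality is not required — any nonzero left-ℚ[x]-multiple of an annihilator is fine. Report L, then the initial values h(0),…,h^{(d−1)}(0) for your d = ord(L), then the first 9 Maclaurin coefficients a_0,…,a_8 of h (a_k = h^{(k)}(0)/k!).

f: a_k = -1, -1, -4, -7, -19, -40, -97, -217, -508, …
g: a_k = 1, 1, 1/2, 1/6, 1/24, 1/120, 1/720, 1/5040, 1/40320, …
f·g: L₀ = L_f ⊗_s L_g, ord ≤ 1·1.
h₀' ⇒ L via d/dx closure of L₀.
L = (11 + 26·x + 31·x^2 - 30·x^3 + 9·x^4) + (-2 - 3·x + 14·x^2 + 12·x^3 - 9·x^4)·Dx  (order 1).
h: a_k = -2, -11, -35, -677/6, -3793/12, -106447/120, -850483/360, -6298165/1008, -325413041/20160, …
ICs: h(0) = -2.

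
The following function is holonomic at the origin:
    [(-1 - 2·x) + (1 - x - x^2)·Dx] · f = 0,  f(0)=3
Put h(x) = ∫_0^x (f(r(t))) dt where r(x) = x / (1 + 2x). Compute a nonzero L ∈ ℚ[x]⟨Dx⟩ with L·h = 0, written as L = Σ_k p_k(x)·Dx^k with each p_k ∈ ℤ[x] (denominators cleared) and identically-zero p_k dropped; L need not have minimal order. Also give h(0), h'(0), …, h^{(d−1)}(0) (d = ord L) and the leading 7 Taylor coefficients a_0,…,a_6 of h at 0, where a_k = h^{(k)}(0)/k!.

f: a_k = 3, 3, 6, 9, 15, 24, 39, …
Substitute x→r, Dx→(1/r')Dx; clear ⇒ L₀.
h=∫₀ˣh₀: take L = L₀·Dx.
L = (-1 - 4·x)·Dx + (1 + 5·x + 7·x^2 + 2·x^3)·Dx^2  (order 2).
h: a_k = 0, 3, 3/2, 0, -3/4, 9/5, -4, …
ICs: h(0) = 0, h′(0) = 3.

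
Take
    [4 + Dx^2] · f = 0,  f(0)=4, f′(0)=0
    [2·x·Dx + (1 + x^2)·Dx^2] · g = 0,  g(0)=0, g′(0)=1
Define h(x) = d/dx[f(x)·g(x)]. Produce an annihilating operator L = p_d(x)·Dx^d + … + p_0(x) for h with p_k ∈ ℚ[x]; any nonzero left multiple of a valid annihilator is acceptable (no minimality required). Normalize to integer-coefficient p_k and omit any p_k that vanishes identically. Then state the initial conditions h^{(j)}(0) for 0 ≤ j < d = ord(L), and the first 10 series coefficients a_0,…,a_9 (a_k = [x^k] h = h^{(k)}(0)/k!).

L = (512 + 1824·x^2 + 2768·x^4 + 1920·x^6 + 912·x^8 + 320·x^10 + 64·x^12) + (248·x + 944·x^3 + 1240·x^5 + 800·x^7 + 320·x^9 + 64·x^11)·Dx + (168 + 652·x^2 + 1080·x^4 + 892·x^6 + 488·x^8 + 176·x^10 + 32·x^12)·Dx^2 + (62·x + 236·x^3 + 310·x^5 + 200·x^7 + 80·x^9 + 16·x^11)·Dx^3 + (10 + 49·x^2 + 97·x^4 + 103·x^6 + 65·x^8 + 24·x^10 + 4·x^12)·Dx^4  (order 4).
h: a_k = 4, 0, -28, 0, 92/3, 0, -1076/45, 0, 428/21, 0, …
ICs: h(0) = 4, h′(0) = 0, h′′(0) = -56, h′′′(0) = 0.

f: a_k = 4, 0, -8, 0, 8/3, 0, -16/45, 0, 8/315, 0, …
g: a_k = 0, 1, 0, -1/3, 0, 1/5, 0, -1/7, 0, 1/9, …
L₀ := L_f ⊗_s L_g (sym. prod.), ord ≤ 4.
h=h₀': d/dx-closure on L₀ ⇒ L.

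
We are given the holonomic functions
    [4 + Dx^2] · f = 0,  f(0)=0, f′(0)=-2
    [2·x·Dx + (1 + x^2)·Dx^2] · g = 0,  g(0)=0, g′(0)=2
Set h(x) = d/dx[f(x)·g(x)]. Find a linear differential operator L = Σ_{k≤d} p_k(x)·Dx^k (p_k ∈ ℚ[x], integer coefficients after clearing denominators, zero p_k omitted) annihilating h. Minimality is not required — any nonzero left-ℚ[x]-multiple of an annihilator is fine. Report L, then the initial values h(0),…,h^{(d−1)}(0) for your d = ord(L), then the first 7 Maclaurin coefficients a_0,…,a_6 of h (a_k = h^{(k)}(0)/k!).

f: a_k = 0, -2, 0, 4/3, 0, -4/15, 0, …
g: a_k = 0, 2, 0, -2/3, 0, 2/5, 0, …
Sym-product of L_f,L_g gives L₀ (≤ ord 4).
h₀' ⇒ L via d/dx closure of L₀.
L = (512 + 1824·x^2 + 2768·x^4 + 1920·x^6 + 912·x^8 + 320·x^10 + 64·x^12) + (248·x + 944·x^3 + 1240·x^5 + 800·x^7 + 320·x^9 + 64·x^11)·Dx + (168 + 652·x^2 + 1080·x^4 + 892·x^6 + 488·x^8 + 176·x^10 + 32·x^12)·Dx^2 + (62·x + 236·x^3 + 310·x^5 + 200·x^7 + 80·x^9 + 16·x^11)·Dx^3 + (10 + 49·x^2 + 97·x^4 + 103·x^6 + 65·x^8 + 24·x^10 + 4·x^12)·Dx^4  (order 4).
h: a_k = 0, -8, 0, 16, 0, -40/3, 0, …
ICs: h(0) = 0, h′(0) = -8, h′′(0) = 0, h′′′(0) = 96.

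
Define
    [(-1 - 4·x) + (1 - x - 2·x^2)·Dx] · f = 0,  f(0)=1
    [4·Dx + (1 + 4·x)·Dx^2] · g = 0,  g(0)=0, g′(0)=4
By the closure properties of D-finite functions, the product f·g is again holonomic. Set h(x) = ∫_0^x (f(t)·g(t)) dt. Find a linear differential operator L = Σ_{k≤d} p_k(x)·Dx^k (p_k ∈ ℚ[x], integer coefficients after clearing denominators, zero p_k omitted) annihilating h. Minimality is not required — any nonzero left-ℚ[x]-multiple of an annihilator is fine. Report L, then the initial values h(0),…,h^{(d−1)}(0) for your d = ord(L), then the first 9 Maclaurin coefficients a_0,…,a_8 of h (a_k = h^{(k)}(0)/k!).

L = (8 + 32·x)·Dx + (-2 + 20·x + 40·x^2)·Dx^2 + (-1 - 3·x + 6·x^2 + 8·x^3)·Dx^3  (order 3).
h: a_k = 0, 0, 2, -4/3, 19/3, -28/3, 174/5, -2836/35, 19171/70, …
ICs: h(0) = 0, h′(0) = 0, h′′(0) = 4.

f: a_k = 1, 1, 3, 5, 11, 21, 43, 85, 171, …
g: a_k = 0, 4, -8, 64/3, -64, 1024/5, -2048/3, 16384/7, -8192, …
Product ⇒ symmetric product L₀, ord ≤ 2.
Integrate: L := L₀·Dx.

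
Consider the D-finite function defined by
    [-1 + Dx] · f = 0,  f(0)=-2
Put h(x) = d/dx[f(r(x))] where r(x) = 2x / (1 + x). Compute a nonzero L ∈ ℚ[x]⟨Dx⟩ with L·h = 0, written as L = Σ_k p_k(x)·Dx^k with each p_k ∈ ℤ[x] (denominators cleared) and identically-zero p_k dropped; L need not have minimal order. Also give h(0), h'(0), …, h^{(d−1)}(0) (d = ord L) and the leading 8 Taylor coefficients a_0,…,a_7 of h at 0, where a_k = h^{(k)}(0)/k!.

f: a_k = -2, -2, -1, -1/3, -1/12, -1/60, -1/360, -1/2520, …
L₀ from L_f via x↦r, Dx↦r'^{-1}Dx.
Differentiate: ansatz ord ≤ ord L₀ ⇒ L.
L = -2·x + (-1 - 2·x - x^2)·Dx  (order 1).
h: a_k = -4, 0, 4, -16/3, 4, -16/15, -20/9, 512/105, …
ICs: h(0) = -4.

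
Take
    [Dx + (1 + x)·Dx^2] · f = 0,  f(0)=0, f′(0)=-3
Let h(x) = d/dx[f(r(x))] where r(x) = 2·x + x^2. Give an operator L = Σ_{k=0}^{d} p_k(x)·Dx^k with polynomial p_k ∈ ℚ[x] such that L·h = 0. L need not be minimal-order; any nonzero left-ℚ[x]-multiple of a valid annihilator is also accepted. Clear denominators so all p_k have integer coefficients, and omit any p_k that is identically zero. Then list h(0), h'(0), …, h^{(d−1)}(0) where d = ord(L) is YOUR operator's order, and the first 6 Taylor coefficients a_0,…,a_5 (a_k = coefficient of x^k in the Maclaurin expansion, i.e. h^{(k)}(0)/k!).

L = 1 + (1 + x)·Dx  (order 1).
h: a_k = -6, 6, -6, 6, -6, 6, …
ICs: h(0) = -6.

f: a_k = 0, -3, 3/2, -1, 3/4, -3/5, …
L₀ from L_f via x↦r, Dx↦r'^{-1}Dx.
Derive L from L₀ (diff closure).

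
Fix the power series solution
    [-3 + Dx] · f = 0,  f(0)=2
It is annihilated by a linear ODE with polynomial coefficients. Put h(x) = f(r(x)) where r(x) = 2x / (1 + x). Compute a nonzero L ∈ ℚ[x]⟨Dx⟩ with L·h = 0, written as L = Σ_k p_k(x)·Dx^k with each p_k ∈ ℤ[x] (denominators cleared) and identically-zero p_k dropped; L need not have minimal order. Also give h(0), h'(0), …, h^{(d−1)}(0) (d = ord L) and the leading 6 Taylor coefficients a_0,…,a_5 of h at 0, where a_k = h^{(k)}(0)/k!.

f: a_k = 2, 6, 9, 9, 27/4, 81/20, …
L₀ from L_f via x↦r, Dx↦r'^{-1}Dx.
L = -6 + (1 + 2·x + x^2)·Dx  (order 1).
h: a_k = 2, 12, 24, 12, -12, -12/5, …
ICs: h(0) = 2.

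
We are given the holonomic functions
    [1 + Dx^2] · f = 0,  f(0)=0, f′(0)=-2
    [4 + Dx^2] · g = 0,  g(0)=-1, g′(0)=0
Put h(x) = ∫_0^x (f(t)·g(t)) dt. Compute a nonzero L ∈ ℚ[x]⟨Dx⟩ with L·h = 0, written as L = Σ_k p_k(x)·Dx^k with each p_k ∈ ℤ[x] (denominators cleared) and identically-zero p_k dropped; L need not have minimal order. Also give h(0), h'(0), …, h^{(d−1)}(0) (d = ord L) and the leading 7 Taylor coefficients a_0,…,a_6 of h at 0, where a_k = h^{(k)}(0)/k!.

L = 9·Dx + 10·Dx^3 + Dx^5  (order 5).
h: a_k = 0, 0, 1, 0, -13/12, 0, 121/360, …
ICs: h(0) = 0, h′(0) = 0, h′′(0) = 2, h′′′(0) = 0, h′′′′(0) = -26.

f: a_k = 0, -2, 0, 1/3, 0, -1/60, 0, …
g: a_k = -1, 0, 2, 0, -2/3, 0, 4/45, …
h₀=f·g: eliminate ⇒ L₀, order ≤ 2·2.
h=∫₀ˣh₀: take L = L₀·Dx.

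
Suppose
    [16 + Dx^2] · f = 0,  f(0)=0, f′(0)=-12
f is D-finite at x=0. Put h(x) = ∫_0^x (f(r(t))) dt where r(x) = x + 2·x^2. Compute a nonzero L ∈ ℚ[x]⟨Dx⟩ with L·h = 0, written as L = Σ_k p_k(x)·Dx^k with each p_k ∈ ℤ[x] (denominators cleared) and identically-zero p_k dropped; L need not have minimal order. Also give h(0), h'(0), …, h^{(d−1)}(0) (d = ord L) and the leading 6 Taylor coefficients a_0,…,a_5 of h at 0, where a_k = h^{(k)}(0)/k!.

f: a_k = 0, -12, 0, 32, 0, -128/5, …
h₀=f(r): pull back L_f along r ⇒ L₀.
∫: right-multiply L₀ by Dx.
L = (16 + 192·x + 768·x^2 + 1024·x^3)·Dx - 4·Dx^2 + (1 + 4·x)·Dx^3  (order 3).
h: a_k = 0, 0, -6, -8, 8, 192/5, …
ICs: h(0) = 0, h′(0) = 0, h′′(0) = -12.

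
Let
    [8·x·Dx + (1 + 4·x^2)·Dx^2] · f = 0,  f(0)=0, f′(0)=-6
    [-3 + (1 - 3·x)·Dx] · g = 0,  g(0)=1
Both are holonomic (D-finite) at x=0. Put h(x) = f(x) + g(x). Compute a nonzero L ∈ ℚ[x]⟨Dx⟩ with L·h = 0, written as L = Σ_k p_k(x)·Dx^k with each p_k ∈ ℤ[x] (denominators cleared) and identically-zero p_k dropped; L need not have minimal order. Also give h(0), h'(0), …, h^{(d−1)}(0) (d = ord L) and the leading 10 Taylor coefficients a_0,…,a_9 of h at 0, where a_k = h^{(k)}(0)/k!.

f: a_k = 0, -6, 0, 8, 0, -96/5, 0, 384/7, 0, -512/3, …
g: a_k = 1, 3, 9, 27, 81, 243, 729, 2187, 6561, 19683, …
h₀=f+g: left-lcm gives L₀, ord ≤ 3.
L = (24 - 288·x - 288·x^2)·Dx + (-31 + 24·x - 204·x^2 - 288·x^3)·Dx^2 + (3 - 5·x - 20·x^3 - 48·x^4)·Dx^3  (order 3).
h: a_k = 1, -3, 9, 35, 81, 1119/5, 729, 15693/7, 6561, 58537/3, …
ICs: h(0) = 1, h′(0) = -3, h′′(0) = 18.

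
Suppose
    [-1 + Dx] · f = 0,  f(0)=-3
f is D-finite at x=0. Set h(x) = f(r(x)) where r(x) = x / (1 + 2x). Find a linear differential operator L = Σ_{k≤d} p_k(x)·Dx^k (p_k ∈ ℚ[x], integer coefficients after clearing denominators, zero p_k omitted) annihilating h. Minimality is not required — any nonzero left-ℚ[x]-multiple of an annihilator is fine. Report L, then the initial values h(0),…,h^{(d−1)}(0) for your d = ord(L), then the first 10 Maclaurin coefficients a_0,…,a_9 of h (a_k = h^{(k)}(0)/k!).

L = -1 + (1 + 4·x + 4·x^2)·Dx  (order 1).
h: a_k = -3, -3, 9/2, -13/2, 71/8, -441/40, 2699/240, -9157/1680, -68731/4480, 8443151/120960, …
ICs: h(0) = -3.

f: a_k = -3, -3, -3/2, -1/2, -1/8, -1/40, -1/240, -1/1680, -1/13440, -1/120960, …
h₀=f(r): pull back L_f along r ⇒ L₀.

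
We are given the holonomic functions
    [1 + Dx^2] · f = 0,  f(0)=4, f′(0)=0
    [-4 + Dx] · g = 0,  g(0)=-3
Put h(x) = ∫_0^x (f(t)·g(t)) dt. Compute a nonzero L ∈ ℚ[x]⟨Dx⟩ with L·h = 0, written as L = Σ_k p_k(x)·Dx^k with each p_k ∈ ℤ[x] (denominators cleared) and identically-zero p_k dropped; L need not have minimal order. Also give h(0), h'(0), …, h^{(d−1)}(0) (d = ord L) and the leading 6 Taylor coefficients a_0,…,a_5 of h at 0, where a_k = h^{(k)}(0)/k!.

f: a_k = 4, 0, -2, 0, 1/6, 0, …
g: a_k = -3, -12, -24, -32, -32, -128/5, …
L₀ := L_f ⊗_s L_g (sym. prod.), ord ≤ 2.
∫: right-multiply L₀ by Dx.
L = 17·Dx - 8·Dx^2 + Dx^3  (order 3).
h: a_k = 0, -12, -24, -30, -26, -161/10, …
ICs: h(0) = 0, h′(0) = -12, h′′(0) = -48.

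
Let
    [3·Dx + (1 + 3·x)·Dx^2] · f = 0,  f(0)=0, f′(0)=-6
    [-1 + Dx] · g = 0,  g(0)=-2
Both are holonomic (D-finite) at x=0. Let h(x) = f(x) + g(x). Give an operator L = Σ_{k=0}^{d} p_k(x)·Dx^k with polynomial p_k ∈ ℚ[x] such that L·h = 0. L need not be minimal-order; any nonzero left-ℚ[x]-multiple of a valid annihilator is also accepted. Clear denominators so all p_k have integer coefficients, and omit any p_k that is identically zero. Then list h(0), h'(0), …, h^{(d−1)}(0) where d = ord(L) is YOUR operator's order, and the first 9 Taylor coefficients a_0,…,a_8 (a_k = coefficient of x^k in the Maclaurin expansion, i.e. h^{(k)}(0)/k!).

f: a_k = 0, -6, 9, -18, 81/2, -486/5, 243, -4374/7, 6561/4, …
g: a_k = -2, -2, -1, -1/3, -1/12, -1/60, -1/360, -1/2520, -1/20160, …
f+g: L₀ = lclm(L_f,L_g), ord ≤ 2+1.
L = (-21 - 9·x)·Dx + (17 - 6·x - 9·x^2)·Dx^2 + (4 + 15·x + 9·x^2)·Dx^3  (order 3).
h: a_k = -2, -8, 8, -55/3, 485/12, -5833/60, 87479/360, -1574641/2520, 33067439/20160, …
ICs: h(0) = -2, h′(0) = -8, h′′(0) = 16.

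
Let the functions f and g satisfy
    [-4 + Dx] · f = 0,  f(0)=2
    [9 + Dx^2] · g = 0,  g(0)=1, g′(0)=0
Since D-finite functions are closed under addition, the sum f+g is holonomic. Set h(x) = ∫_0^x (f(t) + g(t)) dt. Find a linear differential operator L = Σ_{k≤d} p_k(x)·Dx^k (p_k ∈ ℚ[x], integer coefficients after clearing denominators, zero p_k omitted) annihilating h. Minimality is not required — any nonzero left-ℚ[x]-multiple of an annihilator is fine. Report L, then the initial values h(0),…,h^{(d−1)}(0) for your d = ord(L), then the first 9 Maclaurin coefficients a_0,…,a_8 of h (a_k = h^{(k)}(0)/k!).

L = -36·Dx + 9·Dx^2 - 4·Dx^3 + Dx^4  (order 4).
h: a_k = 0, 3, 4, 23/6, 16/3, 593/120, 128/45, 7463/5040, 256/315, …
ICs: h(0) = 0, h′(0) = 3, h′′(0) = 8, h′′′(0) = 23.

f: a_k = 2, 8, 16, 64/3, 64/3, 256/15, 512/45, 2048/315, 1024/315, …
g: a_k = 1, 0, -9/2, 0, 27/8, 0, -81/80, 0, 729/4480, …
f+g: L₀ = lclm(L_f,L_g), ord ≤ 1+2.
∫: right-multiply L₀ by Dx.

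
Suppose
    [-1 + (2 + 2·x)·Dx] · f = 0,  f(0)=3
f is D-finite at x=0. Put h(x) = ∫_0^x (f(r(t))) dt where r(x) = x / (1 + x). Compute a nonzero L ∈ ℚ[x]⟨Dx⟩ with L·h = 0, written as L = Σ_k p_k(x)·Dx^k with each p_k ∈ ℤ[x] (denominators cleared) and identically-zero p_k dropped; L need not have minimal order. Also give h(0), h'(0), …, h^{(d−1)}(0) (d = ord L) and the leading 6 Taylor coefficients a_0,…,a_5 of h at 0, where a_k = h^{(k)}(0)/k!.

L = -Dx + (2 + 6·x + 4·x^2)·Dx^2  (order 2).
h: a_k = 0, 3, 3/4, -5/8, 39/64, -423/640, …
ICs: h(0) = 0, h′(0) = 3.

f: a_k = 3, 3/2, -3/8, 3/16, -15/128, 21/256, …
h₀=f(r): pull back L_f along r ⇒ L₀.
h=∫₀ˣh₀: take L = L₀·Dx.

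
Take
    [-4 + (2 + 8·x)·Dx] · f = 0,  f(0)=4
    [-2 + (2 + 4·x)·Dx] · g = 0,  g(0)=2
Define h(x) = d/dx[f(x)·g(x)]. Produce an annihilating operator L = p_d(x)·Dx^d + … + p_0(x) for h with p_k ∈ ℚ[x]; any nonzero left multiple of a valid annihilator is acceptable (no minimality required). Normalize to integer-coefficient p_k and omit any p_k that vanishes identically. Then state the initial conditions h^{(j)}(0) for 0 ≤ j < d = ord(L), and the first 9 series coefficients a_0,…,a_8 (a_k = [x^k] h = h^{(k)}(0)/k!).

f: a_k = 4, 8, -8, 16, -40, 112, -336, 1056, -3432, …
g: a_k = 2, 2, -1, 1, -5/4, 7/4, -21/8, 33/8, -429/64, …
Product ⇒ symmetric product L₀, ord ≤ 1.
h₀' ⇒ L via d/dx closure of L₀.
L = -1 + (-3 - 26·x - 72·x^2 - 64·x^3)·Dx  (order 1).
h: a_k = 24, -8, 36, -148, 585, -2271, 17493/2, -67181/2, 2063529/16, …
ICs: h(0) = 24.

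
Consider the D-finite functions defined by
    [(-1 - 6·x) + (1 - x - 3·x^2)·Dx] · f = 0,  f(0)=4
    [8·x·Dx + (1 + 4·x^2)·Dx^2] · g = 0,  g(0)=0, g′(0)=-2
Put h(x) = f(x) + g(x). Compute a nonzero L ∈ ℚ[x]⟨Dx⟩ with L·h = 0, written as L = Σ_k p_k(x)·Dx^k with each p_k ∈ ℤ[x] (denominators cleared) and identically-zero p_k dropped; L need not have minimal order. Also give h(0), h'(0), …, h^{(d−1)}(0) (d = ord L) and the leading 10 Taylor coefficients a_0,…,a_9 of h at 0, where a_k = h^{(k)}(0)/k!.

f: a_k = 4, 4, 16, 28, 76, 160, 388, 868, 2032, 4636, …
g: a_k = 0, -2, 0, 8/3, 0, -32/5, 0, 128/7, 0, -512/9, …
Weyl lclm of L_f,L_g ⇒ L₀ (ord ≤ 3).
L = (-32 + 128·x + 1488·x^2 + 2880·x^3 + 8424·x^4 + 2592·x^6)·Dx + (25 + 160·x + 214·x^2 + 1188·x^3 + 2628·x^4 + 6264·x^5 + 432·x^6 + 2592·x^7)·Dx^2 + (-4 - 9·x - 54·x^2 + 66·x^3 + x^4 + 444·x^5 + 720·x^6 + 144·x^7 + 432·x^8)·Dx^3  (order 3).
h: a_k = 4, 2, 16, 92/3, 76, 768/5, 388, 6204/7, 2032, 41212/9, …
ICs: h(0) = 4, h′(0) = 2, h′′(0) = 32.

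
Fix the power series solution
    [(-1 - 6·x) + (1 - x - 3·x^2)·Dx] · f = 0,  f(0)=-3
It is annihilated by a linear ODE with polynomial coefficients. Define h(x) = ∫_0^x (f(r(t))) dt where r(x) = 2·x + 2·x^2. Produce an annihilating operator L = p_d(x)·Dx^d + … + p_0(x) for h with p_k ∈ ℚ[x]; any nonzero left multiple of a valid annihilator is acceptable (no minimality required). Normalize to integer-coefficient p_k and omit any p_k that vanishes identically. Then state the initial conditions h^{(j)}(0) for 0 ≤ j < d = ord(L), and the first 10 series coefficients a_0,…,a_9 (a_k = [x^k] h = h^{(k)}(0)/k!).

L = (2 + 28·x + 72·x^2 + 48·x^3)·Dx + (-1 + 2·x + 14·x^2 + 24·x^3 + 12·x^4)·Dx^2  (order 2).
h: a_k = 0, -3, -3, -18, -66, -1464/5, -1332, -43464/7, -29640, -143568, …
ICs: h(0) = 0, h′(0) = -3.

f: a_k = -3, -3, -12, -21, -57, -120, -291, -651, -1524, -3477, …
L₀ from L_f via x↦r, Dx↦r'^{-1}Dx.
h=∫h₀ ⇒ L = L₀·Dx.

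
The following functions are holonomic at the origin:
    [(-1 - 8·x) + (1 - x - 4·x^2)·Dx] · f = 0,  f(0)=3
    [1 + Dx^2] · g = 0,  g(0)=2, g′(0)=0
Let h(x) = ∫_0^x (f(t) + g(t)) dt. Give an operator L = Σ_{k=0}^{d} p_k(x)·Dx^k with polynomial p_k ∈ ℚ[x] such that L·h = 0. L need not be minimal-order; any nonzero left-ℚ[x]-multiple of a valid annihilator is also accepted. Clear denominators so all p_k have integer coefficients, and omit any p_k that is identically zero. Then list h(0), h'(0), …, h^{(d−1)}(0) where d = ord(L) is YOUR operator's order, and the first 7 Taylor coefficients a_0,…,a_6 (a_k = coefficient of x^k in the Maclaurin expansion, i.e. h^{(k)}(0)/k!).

L = (55 + 486·x + 553·x^2 + 1488·x^3 + 80·x^4 + 128·x^5)·Dx + (-11 - 11·x - 23·x^2 + 169·x^3 + 348·x^4 + 48·x^5 + 64·x^6)·Dx^2 + (55 + 486·x + 553·x^2 + 1488·x^3 + 80·x^4 + 128·x^5)·Dx^3 + (-11 - 11·x - 23·x^2 + 169·x^3 + 348·x^4 + 48·x^5 + 64·x^6)·Dx^4  (order 4).
h: a_k = 0, 5, 3/2, 14/3, 27/4, 209/12, 65/2, …
ICs: h(0) = 0, h′(0) = 5, h′′(0) = 3, h′′′(0) = 28.

f: a_k = 3, 3, 15, 27, 87, 195, 543, …
g: a_k = 2, 0, -1, 0, 1/12, 0, -1/360, …
h₀=f+g: left-lcm gives L₀, ord ≤ 3.
∫: right-multiply L₀ by Dx.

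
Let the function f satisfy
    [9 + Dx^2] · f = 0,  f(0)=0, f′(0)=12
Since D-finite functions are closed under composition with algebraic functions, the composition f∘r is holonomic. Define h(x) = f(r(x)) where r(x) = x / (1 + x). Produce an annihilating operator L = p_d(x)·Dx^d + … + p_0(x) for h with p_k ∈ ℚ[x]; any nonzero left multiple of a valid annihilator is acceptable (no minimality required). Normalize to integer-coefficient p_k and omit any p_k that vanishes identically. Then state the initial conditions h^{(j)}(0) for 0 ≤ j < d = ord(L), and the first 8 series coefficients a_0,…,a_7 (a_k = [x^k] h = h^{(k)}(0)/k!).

L = 9 + (2 + 6·x + 6·x^2 + 2·x^3)·Dx + (1 + 4·x + 6·x^2 + 4·x^3 + x^4)·Dx^2  (order 2).
h: a_k = 0, 12, -12, -6, 42, -879/10, 255/2, -19353/140, …
ICs: h(0) = 0, h′(0) = 12.

f: a_k = 0, 12, 0, -18, 0, 81/10, 0, -243/140, …
f∘r: x↦r, Dx↦Dx/r' in L_f ⇒ L₀.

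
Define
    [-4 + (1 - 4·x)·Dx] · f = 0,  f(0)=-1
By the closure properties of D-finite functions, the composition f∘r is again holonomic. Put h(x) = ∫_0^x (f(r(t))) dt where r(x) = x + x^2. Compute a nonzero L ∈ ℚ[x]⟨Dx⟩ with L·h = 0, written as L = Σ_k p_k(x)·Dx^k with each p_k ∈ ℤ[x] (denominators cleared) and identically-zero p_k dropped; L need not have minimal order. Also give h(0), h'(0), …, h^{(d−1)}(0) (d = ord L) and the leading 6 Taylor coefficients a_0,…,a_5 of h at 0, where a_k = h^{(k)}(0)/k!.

f: a_k = -1, -4, -16, -64, -256, -1024, …
L₀ from L_f via x↦r, Dx↦r'^{-1}Dx.
h=∫h₀ ⇒ L = L₀·Dx.
L = (4 + 8·x)·Dx + (-1 + 4·x + 4·x^2)·Dx^2  (order 2).
h: a_k = 0, -1, -2, -20/3, -24, -464/5, …
ICs: h(0) = 0, h′(0) = -1.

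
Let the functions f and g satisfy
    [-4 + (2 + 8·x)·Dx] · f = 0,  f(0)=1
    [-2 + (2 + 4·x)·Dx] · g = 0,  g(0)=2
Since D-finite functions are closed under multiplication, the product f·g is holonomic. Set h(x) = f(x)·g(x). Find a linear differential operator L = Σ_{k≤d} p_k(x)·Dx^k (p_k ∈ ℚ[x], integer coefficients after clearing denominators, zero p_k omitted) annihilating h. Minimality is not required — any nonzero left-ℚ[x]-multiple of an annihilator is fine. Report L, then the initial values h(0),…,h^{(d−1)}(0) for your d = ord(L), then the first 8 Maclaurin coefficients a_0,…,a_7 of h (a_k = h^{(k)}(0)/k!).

f: a_k = 1, 2, -2, 4, -10, 28, -84, 264, …
g: a_k = 2, 2, -1, 1, -5/4, 7/4, -21/8, 33/8, …
h₀=f·g: eliminate ⇒ L₀, order ≤ 1·1.
L = (-3 - 8·x) + (1 + 6·x + 8·x^2)·Dx  (order 1).
h: a_k = 2, 6, -1, 3, -37/4, 117/4, -757/8, 2499/8, …
ICs: h(0) = 2.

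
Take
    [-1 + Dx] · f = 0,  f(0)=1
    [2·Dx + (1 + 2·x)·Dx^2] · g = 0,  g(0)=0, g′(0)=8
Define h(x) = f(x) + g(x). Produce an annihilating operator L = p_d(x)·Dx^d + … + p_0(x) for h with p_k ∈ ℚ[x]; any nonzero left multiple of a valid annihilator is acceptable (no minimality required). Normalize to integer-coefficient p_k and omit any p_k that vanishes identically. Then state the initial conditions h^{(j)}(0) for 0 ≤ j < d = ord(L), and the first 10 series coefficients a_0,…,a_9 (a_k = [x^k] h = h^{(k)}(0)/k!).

L = (-10 - 4·x)·Dx + (7 - 4·x - 4·x^2)·Dx^2 + (3 + 8·x + 4·x^2)·Dx^3  (order 3).
h: a_k = 1, 9, -15/2, 65/6, -383/24, 3073/120, -30719/720, 52663/720, -5160959/40320, 82575361/362880, …
ICs: h(0) = 1, h′(0) = 9, h′′(0) = -15.

f: a_k = 1, 1, 1/2, 1/6, 1/24, 1/120, 1/720, 1/5040, 1/40320, 1/362880, …
g: a_k = 0, 8, -8, 32/3, -16, 128/5, -128/3, 512/7, -128, 2048/9, …
f+g: L₀ = lclm(L_f,L_g), ord ≤ 1+2.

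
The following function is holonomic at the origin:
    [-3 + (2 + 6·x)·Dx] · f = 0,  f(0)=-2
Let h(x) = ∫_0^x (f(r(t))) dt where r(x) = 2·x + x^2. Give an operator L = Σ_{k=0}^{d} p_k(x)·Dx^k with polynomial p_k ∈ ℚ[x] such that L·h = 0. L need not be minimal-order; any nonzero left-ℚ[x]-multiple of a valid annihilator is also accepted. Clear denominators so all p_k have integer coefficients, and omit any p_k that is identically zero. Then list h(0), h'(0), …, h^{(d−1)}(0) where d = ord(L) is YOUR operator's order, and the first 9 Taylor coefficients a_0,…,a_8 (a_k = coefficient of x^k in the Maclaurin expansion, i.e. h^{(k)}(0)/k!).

f: a_k = -2, -3, 9/4, -27/8, 405/64, -1701/128, 15309/512, -72171/1024, 2814669/16384, …
f∘r: x↦r, Dx↦Dx/r' in L_f ⇒ L₀.
∫: right-multiply L₀ by Dx.
L = (-3 - 3·x)·Dx + (1 + 6·x + 3·x^2)·Dx^2  (order 2).
h: a_k = 0, -2, -3, 2, -9/2, 63/5, -81/2, 999/7, -4293/8, …
ICs: h(0) = 0, h′(0) = -2.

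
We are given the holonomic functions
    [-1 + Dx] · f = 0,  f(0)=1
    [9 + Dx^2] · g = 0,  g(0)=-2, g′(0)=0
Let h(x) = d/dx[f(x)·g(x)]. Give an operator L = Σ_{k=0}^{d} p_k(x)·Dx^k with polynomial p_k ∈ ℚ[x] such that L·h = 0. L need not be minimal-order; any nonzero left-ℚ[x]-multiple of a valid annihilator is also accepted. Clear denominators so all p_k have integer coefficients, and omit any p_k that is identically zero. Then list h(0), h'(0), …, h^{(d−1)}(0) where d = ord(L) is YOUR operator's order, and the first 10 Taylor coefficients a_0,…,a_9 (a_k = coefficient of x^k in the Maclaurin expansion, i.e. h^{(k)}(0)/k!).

L = 10 - 2·Dx + Dx^2  (order 2).
h: a_k = -2, 16, 26, -28/3, -79/3, -88/15, 307/45, 1054/315, -481/1260, -1558/2835, …
ICs: h(0) = -2, h′(0) = 16.

f: a_k = 1, 1, 1/2, 1/6, 1/24, 1/120, 1/720, 1/5040, 1/40320, 1/362880, …
g: a_k = -2, 0, 9, 0, -27/4, 0, 81/40, 0, -729/2240, 0, …
L₀ := L_f ⊗_s L_g (sym. prod.), ord ≤ 2.
h=h₀': d/dx-closure on L₀ ⇒ L.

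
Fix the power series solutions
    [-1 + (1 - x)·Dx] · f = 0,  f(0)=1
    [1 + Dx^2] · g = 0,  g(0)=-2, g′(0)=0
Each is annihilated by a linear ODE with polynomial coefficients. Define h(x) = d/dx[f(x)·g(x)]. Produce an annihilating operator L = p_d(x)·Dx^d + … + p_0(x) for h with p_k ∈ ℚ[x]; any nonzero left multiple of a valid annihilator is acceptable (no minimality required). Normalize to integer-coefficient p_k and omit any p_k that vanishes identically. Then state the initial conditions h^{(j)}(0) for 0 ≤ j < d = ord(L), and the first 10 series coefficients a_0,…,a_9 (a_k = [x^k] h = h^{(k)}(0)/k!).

f: a_k = 1, 1, 1, 1, 1, 1, 1, 1, 1, 1, …
g: a_k = -2, 0, 1, 0, -1/12, 0, 1/360, 0, -1/20160, 0, …
Product ⇒ symmetric product L₀, ord ≤ 2.
h₀' ⇒ L via d/dx closure of L₀.
L = (-1 - 2·x + x^2) + (-2 + 2·x)·Dx + (1 - 2·x + x^2)·Dx^2  (order 2).
h: a_k = -2, -2, -3, -13/3, -65/12, -389/60, -2723/360, -4357/504, -4357/448, -1960649/181440, …
ICs: h(0) = -2, h′(0) = -2.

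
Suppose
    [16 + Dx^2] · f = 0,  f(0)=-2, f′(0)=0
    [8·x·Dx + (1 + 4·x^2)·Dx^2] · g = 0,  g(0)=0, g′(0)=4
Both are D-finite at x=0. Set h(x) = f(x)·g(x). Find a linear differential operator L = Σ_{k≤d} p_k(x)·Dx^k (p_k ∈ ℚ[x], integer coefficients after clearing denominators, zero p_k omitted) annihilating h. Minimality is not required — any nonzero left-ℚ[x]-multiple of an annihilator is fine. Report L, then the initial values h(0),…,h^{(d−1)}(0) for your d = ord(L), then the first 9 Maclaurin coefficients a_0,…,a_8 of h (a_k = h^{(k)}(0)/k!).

f: a_k = -2, 0, 16, 0, -64/3, 0, 512/45, 0, -1024/315, …
g: a_k = 0, 4, 0, -16/3, 0, 64/5, 0, -256/7, 0, …
f·g: L₀ = L_f ⊗_s L_g, ord ≤ 2·2.
L = (2560 + 29696·x^2 + 118784·x^4 + 262144·x^6 + 262144·x^8) + (1536·x + 14336·x^3 + 49152·x^5 + 65536·x^7)·Dx + (240 + 3008·x^2 + 13824·x^4 + 32768·x^6 + 32768·x^8)·Dx^2 + (96·x + 896·x^3 + 3072·x^5 + 4096·x^7)·Dx^3 + (5 + 72·x^2 + 400·x^4 + 1024·x^6 + 1024·x^8)·Dx^4  (order 4).
h: a_k = 0, -8, 0, 224/3, 0, -2944/15, 0, 137728/315, 0, …
ICs: h(0) = 0, h′(0) = -8, h′′(0) = 0, h′′′(0) = 448.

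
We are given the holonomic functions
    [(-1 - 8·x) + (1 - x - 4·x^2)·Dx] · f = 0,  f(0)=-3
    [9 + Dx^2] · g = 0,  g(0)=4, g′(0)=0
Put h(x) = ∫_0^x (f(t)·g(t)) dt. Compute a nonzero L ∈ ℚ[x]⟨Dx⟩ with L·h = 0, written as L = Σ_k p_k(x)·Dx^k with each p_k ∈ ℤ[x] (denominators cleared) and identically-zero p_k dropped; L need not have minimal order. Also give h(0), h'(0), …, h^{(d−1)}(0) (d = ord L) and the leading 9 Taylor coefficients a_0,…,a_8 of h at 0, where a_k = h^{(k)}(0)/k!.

L = (-1 + 9·x + 36·x^2)·Dx + (2 + 16·x)·Dx^2 + (-1 + x + 4·x^2)·Dx^3  (order 3).
h: a_k = 0, -12, -6, -2, -27/2, -237/10, -223/4, -15927/140, -42687/160, …
ICs: h(0) = 0, h′(0) = -12, h′′(0) = -12.

f: a_k = -3, -3, -15, -27, -87, -195, -543, -1323, -3495, …
g: a_k = 4, 0, -18, 0, 27/2, 0, -81/20, 0, 729/1120, …
f·g: L₀ = L_f ⊗_s L_g, ord ≤ 1·2.
∫: right-multiply L₀ by Dx.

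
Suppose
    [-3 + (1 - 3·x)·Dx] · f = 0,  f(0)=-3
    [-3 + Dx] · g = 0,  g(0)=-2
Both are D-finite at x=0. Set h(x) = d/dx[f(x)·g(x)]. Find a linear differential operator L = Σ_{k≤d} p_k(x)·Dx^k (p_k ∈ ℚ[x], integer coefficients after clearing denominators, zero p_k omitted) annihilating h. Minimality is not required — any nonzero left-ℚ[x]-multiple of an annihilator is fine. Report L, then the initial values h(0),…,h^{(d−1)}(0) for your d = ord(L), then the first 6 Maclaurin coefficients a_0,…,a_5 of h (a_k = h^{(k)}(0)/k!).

f: a_k = -3, -9, -27, -81, -243, -729, …
g: a_k = -2, -6, -9, -9, -27/4, -81/20, …
Sym-product of L_f,L_g gives L₀ (≤ ord 1).
h=h₀': d/dx-closure on L₀ ⇒ L.
L = (15 - 36·x + 27·x^2) + (-2 + 9·x - 9·x^2)·Dx  (order 1).
h: a_k = 36, 270, 1296, 5265, 39609/2, 1426653/20, …
ICs: h(0) = 36.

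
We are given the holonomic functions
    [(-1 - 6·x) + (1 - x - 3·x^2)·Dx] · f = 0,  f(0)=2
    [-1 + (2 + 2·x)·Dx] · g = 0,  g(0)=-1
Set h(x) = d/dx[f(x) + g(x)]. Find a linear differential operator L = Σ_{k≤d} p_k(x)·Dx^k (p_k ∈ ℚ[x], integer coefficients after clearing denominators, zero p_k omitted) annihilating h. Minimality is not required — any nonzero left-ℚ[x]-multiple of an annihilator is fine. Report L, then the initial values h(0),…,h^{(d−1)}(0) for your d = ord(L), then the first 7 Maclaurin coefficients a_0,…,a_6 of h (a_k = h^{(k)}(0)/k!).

f: a_k = 2, 2, 8, 14, 38, 80, 194, …
g: a_k = -1, -1/2, 1/8, -1/16, 5/128, -7/256, 21/1024, …
L₀ := lclm(L_f,L_g); ord L₀ ≤ 1+1.
h₀' ⇒ L via d/dx closure of L₀.
L = (-108 - 690·x - 1260·x^2 - 1620·x^3 - 810·x^4) + (-165 - 1476·x - 3819·x^2 - 6408·x^3 - 6345·x^4 - 2430·x^5)·Dx + (34 + 114·x + 134·x^2 - 378·x^3 - 1422·x^4 - 1530·x^5 - 540·x^6)·Dx^2  (order 2).
h: a_k = 3/2, 65/4, 669/16, 4869/32, 102365/256, 596031/512, 6221593/2048, …
ICs: h(0) = 3/2, h′(0) = 65/4.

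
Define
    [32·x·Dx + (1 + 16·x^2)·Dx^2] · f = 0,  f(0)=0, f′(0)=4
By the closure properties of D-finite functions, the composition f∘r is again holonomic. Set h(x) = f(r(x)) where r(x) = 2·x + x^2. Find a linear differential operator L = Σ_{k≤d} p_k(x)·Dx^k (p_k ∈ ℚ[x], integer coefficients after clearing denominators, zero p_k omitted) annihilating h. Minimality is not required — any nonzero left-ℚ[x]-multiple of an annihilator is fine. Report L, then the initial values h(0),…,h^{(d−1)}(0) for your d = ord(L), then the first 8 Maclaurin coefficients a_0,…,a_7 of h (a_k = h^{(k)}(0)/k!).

L = (-1 + 128·x + 256·x^2 + 192·x^3 + 48·x^4)·Dx + (1 + x + 64·x^2 + 128·x^3 + 80·x^4 + 16·x^5)·Dx^2  (order 2).
h: a_k = 0, 8, 4, -512/3, -256, 32128/5, 49088/3, -1982464/7, …
ICs: h(0) = 0, h′(0) = 8.

f: a_k = 0, 4, 0, -64/3, 0, 1024/5, 0, -16384/7, …
h₀=f(r): pull back L_f along r ⇒ L₀.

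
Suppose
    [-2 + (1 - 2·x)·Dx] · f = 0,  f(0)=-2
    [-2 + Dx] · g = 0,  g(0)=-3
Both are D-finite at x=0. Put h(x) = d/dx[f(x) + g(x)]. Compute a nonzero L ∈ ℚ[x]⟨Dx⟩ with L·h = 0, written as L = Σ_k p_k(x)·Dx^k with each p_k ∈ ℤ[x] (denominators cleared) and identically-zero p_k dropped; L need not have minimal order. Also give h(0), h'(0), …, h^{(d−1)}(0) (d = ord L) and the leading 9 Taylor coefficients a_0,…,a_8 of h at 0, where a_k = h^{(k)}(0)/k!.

f: a_k = -2, -4, -8, -16, -32, -64, -128, -256, -512, …
g: a_k = -3, -6, -6, -4, -2, -4/5, -4/15, -8/105, -2/105, …
f+g: L₀ = lclm(L_f,L_g), ord ≤ 1+1.
h=h₀': d/dx-closure on L₀ ⇒ L.
L = (16 + 16·x) + (-10 - 8·x + 8·x^2)·Dx + (1 - 4·x^2)·Dx^2  (order 2).
h: a_k = -10, -28, -60, -136, -324, -3848/5, -26888/15, -430096/105, -967684/105, …
ICs: h(0) = -10, h′(0) = -28.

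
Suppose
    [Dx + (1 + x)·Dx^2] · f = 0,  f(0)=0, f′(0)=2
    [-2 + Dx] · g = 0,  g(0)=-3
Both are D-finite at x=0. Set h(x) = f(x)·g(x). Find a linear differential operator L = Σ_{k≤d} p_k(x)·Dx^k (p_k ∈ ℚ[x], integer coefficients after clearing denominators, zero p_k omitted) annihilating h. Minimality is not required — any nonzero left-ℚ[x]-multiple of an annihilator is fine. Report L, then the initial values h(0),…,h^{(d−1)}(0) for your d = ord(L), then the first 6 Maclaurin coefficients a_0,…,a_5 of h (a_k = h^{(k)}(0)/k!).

f: a_k = 0, 2, -1, 2/3, -1/2, 2/5, …
g: a_k = -3, -6, -6, -4, -2, -4/5, …
L₀ := L_f ⊗_s L_g (sym. prod.), ord ≤ 2.
L = (2 + 4·x) + (-3 - 4·x)·Dx + (1 + x)·Dx^2  (order 2).
h: a_k = 0, -6, -9, -8, -9/2, -11/5, …
ICs: h(0) = 0, h′(0) = -6.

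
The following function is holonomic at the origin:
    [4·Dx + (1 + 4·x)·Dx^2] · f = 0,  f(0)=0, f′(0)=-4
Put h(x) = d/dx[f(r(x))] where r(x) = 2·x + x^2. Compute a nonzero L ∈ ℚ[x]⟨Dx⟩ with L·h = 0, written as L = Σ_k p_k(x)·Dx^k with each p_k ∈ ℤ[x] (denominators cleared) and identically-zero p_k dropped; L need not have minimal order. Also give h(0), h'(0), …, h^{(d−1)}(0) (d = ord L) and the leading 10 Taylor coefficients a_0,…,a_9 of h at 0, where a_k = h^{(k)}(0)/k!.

f: a_k = 0, -4, 8, -64/3, 64, -1024/5, 2048/3, -16384/7, 8192, -262144/9, …
Substitute x→r, Dx→(1/r')Dx; clear ⇒ L₀.
h=h₀': d/dx-closure on L₀ ⇒ L.
L = (7 + 8·x + 4·x^2) + (1 + 9·x + 12·x^2 + 4·x^3)·Dx  (order 1).
h: a_k = -8, 56, -416, 3104, -23168, 172928, -1290752, 9634304, -71911424, 536754176, …
ICs: h(0) = -8.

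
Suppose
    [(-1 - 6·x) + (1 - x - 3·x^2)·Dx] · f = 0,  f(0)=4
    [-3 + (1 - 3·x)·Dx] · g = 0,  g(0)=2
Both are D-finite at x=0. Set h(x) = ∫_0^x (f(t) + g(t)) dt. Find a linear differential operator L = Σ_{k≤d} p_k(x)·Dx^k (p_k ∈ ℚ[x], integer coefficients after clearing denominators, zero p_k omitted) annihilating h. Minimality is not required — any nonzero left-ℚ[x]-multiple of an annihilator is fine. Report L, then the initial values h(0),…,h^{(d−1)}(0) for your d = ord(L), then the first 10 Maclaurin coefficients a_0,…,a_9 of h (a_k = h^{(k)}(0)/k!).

L = (6 - 108·x + 162·x^2 - 162·x^3)·Dx + (10 - 6·x - 108·x^2 + 270·x^3 - 324·x^4)·Dx^2 + (-2 + 14·x - 33·x^2 + 18·x^3 + 54·x^4 - 81·x^5)·Dx^3  (order 3).
h: a_k = 0, 6, 5, 34/3, 41/2, 238/5, 323/3, 1846/7, 2621/4, 15154/9, …
ICs: h(0) = 0, h′(0) = 6, h′′(0) = 10.

f: a_k = 4, 4, 16, 28, 76, 160, 388, 868, 2032, 4636, …
g: a_k = 2, 6, 18, 54, 162, 486, 1458, 4374, 13122, 39366, …
Sum ⇒ L₀ = lclm(L_f,L_g) in ℚ(x)⟨Dx⟩.
Integrate: L := L₀·Dx.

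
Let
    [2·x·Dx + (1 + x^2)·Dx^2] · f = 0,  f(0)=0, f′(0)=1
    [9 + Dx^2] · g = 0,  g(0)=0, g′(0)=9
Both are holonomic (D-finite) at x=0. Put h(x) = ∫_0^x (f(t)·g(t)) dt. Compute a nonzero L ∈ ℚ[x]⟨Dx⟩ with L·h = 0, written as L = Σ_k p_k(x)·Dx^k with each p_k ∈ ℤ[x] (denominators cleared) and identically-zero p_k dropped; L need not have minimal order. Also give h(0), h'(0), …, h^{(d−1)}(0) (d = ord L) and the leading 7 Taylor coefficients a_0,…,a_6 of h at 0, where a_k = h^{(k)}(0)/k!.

L = (1170 + 3834·x^2 + 4779·x^4 + 2916·x^6 + 729·x^8)·Dx + (396·x + 1044·x^3 + 972·x^5 + 324·x^7)·Dx^2 + (220 + 768·x^2 + 1026·x^4 + 648·x^6 + 162·x^8)·Dx^3 + (44·x + 116·x^3 + 108·x^5 + 36·x^7)·Dx^4 + (10 + 38·x^2 + 55·x^4 + 36·x^6 + 9·x^8)·Dx^5  (order 5).
h: a_k = 0, 0, 0, 3, 0, -33/10, 0, …
ICs: h(0) = 0, h′(0) = 0, h′′(0) = 0, h′′′(0) = 18, h′′′′(0) = 0.

f: a_k = 0, 1, 0, -1/3, 0, 1/5, 0, …
g: a_k = 0, 9, 0, -27/2, 0, 243/40, 0, …
L₀ := L_f ⊗_s L_g (sym. prod.), ord ≤ 4.
∫: right-multiply L₀ by Dx.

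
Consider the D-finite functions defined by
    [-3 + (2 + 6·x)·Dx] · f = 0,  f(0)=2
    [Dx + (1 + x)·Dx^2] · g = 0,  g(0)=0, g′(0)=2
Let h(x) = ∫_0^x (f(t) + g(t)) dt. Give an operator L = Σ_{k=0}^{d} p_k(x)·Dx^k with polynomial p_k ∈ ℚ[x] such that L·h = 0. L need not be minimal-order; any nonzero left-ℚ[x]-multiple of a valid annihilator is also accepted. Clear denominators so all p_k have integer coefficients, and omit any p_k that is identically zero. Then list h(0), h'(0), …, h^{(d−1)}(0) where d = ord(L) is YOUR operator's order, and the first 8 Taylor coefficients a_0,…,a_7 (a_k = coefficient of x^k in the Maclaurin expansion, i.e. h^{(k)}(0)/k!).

L = (-15 + 9·x)·Dx^2 + (-19 - 6·x + 45·x^2)·Dx^3 + (-2 - 2·x + 18·x^2 + 18·x^3)·Dx^4  (order 4).
h: a_k = 0, 2, 5/2, -13/12, 97/96, -437/320, 8761/3840, -46439/10752, …
ICs: h(0) = 0, h′(0) = 2, h′′(0) = 5, h′′′(0) = -13/2.

f: a_k = 2, 3, -9/4, 27/8, -405/64, 1701/128, -15309/512, 72171/1024, …
g: a_k = 0, 2, -1, 2/3, -1/2, 2/5, -1/3, 2/7, …
Sum ⇒ L₀ = lclm(L_f,L_g) in ℚ(x)⟨Dx⟩.
∫: right-multiply L₀ by Dx.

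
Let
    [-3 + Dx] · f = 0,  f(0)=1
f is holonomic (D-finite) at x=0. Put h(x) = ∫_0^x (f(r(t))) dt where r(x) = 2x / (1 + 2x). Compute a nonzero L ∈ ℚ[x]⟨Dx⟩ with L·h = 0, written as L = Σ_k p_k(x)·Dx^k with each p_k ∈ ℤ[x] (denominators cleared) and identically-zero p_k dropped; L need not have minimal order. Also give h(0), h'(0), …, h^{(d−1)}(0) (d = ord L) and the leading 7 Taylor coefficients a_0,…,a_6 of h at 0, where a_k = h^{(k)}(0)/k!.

L = -6·Dx + (1 + 4·x + 4·x^2)·Dx^2  (order 2).
h: a_k = 0, 1, 3, 2, -3, 6/5, 14/5, …
ICs: h(0) = 0, h′(0) = 1.

f: a_k = 1, 3, 9/2, 9/2, 27/8, 81/40, 81/80, …
Substitute x→r, Dx→(1/r')Dx; clear ⇒ L₀.
Integrate: L := L₀·Dx.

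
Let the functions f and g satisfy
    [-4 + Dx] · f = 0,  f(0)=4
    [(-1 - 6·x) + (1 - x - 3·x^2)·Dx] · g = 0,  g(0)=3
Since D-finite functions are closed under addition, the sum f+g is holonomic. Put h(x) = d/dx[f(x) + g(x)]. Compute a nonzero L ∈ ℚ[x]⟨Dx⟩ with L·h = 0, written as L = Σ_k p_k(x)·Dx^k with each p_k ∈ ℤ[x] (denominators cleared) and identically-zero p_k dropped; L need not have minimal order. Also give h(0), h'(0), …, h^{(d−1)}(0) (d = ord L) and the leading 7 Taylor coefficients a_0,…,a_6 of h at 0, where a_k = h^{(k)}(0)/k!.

L = (20 + 496·x + 552·x^2 + 2160·x^3 + 1296·x^4) + (-13 - 112·x - 298·x^2 - 516·x^3 + 360·x^4 + 432·x^5)·Dx + (2 - 3·x + 40·x^2 - 6·x^3 - 171·x^4 - 108·x^5)·Dx^2  (order 2).
h: a_k = 19, 88, 191, 1196/3, 2312/3, 28238/15, 209161/45, …
ICs: h(0) = 19, h′(0) = 88.

f: a_k = 4, 16, 32, 128/3, 128/3, 512/15, 1024/45, …
g: a_k = 3, 3, 12, 21, 57, 120, 291, …
Weyl lclm of L_f,L_g ⇒ L₀ (ord ≤ 2).
Differentiate: ansatz ord ≤ ord L₀ ⇒ L.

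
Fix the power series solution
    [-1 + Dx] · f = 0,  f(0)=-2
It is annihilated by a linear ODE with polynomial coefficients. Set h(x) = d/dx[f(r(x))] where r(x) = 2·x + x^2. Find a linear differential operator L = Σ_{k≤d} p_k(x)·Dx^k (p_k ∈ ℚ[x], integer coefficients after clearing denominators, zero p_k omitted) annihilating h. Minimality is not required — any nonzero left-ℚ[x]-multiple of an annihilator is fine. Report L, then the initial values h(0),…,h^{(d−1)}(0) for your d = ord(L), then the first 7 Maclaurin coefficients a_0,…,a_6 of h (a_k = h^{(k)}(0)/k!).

f: a_k = -2, -2, -1, -1/3, -1/12, -1/60, -1/360, …
Change of var in L_f (x↦r) gives L₀.
Differentiate: ansatz ord ≤ ord L₀ ⇒ L.
L = (3 + 4·x + 2·x^2) + (-1 - x)·Dx  (order 1).
h: a_k = -4, -12, -20, -76/3, -26, -346/15, -814/45, …
ICs: h(0) = -4.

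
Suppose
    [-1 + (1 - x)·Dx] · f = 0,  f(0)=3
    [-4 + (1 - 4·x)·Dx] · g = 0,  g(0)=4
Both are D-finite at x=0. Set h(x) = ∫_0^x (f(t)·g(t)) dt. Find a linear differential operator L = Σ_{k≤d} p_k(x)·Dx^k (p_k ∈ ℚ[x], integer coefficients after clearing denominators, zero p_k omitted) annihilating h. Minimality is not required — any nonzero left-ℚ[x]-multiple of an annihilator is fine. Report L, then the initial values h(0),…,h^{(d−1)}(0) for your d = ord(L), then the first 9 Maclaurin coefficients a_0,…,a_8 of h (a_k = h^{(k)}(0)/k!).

L = (-5 + 8·x)·Dx + (1 - 5·x + 4·x^2)·Dx^2  (order 2).
h: a_k = 0, 12, 30, 84, 255, 4092/5, 2730, 65532/7, 65535/2, …
ICs: h(0) = 0, h′(0) = 12.

f: a_k = 3, 3, 3, 3, 3, 3, 3, 3, 3, …
g: a_k = 4, 16, 64, 256, 1024, 4096, 16384, 65536, 262144, …
Product ⇒ symmetric product L₀, ord ≤ 1.
h=∫h₀ ⇒ L = L₀·Dx.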